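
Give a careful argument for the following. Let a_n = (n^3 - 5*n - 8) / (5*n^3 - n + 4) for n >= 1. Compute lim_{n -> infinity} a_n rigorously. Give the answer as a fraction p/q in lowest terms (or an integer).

Divide numerator and denominator by n^3, the highest power:
numerator / n^3 = 1 - 5/n^2 - 8/n^3
denominator / n^3 = 5 - 1/n^2 + 4/n^3
As n -> infinity, all terms of the form c/n^k (k >= 1) tend to 0.
So numerator / n^3 -> 1 and denominator / n^3 -> 5.
Therefore lim a_n = 1/5.

1/5


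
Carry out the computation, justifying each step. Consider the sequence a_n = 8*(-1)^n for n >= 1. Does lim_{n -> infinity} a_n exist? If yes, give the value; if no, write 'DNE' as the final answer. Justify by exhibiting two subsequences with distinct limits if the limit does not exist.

Examine the behaviour of a_n along subsequences.
Even-n subsequence a_{2k} = 8 -> 8. Odd-n subsequence a_{2k+1} = -8 -> -8.
Since these two subsequential limits are 8 and -8, distinct, the full sequence cannot converge (a convergent sequence has all subsequences tending to the same limit). So lim a_n does not exist.

DNE


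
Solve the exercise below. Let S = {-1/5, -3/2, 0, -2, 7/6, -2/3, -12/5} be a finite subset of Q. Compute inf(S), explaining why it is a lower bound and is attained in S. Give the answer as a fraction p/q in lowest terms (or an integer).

S is finite, so inf(S) = min(S).
Sorted increasing:
-12/5, -2, -3/2, -2/3, -1/5, 0, 7/6
The extremum is -12/5.
For every x in S, x >= -12/5. And -12/5 is in S, so it is attained.
Therefore inf(S) = -12/5.

-12/5


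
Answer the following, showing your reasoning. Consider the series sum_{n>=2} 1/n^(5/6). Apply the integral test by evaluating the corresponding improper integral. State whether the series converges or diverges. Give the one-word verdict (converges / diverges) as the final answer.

Let f(x) = x^(-5/6). Then f is positive, continuous, and decreasing on [2, infinity), so the integral test applies.
Compute the improper integral int_{2}^infinity f(x) dx:
  antiderivative F(x) = 6*x^(1/6).
  As x -> infinity, F(x) -> infinity (since p = 5/6 < 1).
  So the integral diverges. By the integral test, the series diverges.

diverges


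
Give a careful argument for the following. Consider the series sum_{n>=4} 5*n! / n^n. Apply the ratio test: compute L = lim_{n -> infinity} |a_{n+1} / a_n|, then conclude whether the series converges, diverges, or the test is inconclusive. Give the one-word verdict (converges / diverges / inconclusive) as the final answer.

Let a_n denote the general term. Form the ratio a_{n+1}/a_n and simplify:
a_{n+1}/a_n = (n/(n + 1))^n
Take the limit as n -> infinity: L = exp(-1).
Since L = exp(-1) < 1, the ratio test implies the series converges.

converges


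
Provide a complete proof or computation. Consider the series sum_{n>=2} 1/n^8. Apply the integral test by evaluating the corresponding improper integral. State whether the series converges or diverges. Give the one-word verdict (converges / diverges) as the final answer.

Let f(x) = x^(-8). Then f is positive, continuous, and decreasing on [2, infinity), so the integral test applies.
Compute the improper integral int_{2}^infinity f(x) dx:
  antiderivative F(x) = -1/(7*x^7).
  As x -> infinity, F(x) -> 0 (since p = 8 > 1).
  So int = F(infinity) - F(2) = 0 - (-1/896) = 1/896.
  Finite, so by the integral test, the series converges.

converges


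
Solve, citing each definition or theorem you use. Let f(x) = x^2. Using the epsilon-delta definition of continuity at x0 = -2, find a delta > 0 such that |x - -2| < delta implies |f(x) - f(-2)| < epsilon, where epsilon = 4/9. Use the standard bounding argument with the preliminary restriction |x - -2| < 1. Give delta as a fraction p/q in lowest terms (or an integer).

Factor: |x^2 - (-2)^2| = |x - -2| * |x + -2|.
Impose |x - -2| < 1 first. Then |x + -2| = |(x - -2) + 2*(-2)| <= |x - -2| + 2*|-2| < 1 + 4 = 5.
So |x^2 - (-2)^2| < delta * 5.
We need delta * 5 <= 4/9, i.e. delta <= 4/9/5 = 4/45.
Since 4/45 < 1, this is tighter than 1; take delta = 4/45.
So delta = 4/45 works.

4/45


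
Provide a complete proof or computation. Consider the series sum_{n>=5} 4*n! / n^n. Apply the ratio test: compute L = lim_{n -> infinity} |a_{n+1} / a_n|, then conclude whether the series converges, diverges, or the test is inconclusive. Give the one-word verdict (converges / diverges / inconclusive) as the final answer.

Let a_n denote the general term. Form the ratio a_{n+1}/a_n and simplify:
a_{n+1}/a_n = (n/(n + 1))^n
Take the limit as n -> infinity: L = exp(-1).
Since L = exp(-1) < 1, the ratio test implies the series converges.

converges


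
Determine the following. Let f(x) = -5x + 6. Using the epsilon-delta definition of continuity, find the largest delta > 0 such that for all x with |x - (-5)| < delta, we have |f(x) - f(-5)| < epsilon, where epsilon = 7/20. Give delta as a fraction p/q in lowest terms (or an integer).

We compute f(-5) = -5*(-5) + 6 = 31.
|f(x) - f(-5)| = |-5x + 6 - (31)| = |-5(x - (-5))| = 5|x - (-5)|.
We need 5|x - (-5)| < 7/20, i.e. |x - (-5)| < 7/20 / 5 = 7/100.
So any delta <= 7/100 works. Conversely, if delta > 7/100, then x = -5 + 7/100 satisfies |x - (-5)| = 7/100 < delta but |f(x) - f(-5)| = 5 * 7/100 = 7/20, which is not < 7/20; so no larger delta works.
Hence the largest such delta is 7/100.

7/100


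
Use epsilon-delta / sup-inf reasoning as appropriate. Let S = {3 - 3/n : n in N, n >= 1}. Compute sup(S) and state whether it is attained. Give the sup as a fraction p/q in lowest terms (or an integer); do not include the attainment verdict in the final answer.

Analysis:
- Values: 0, 3/2, 2, 9/4, ... strictly increasing.
- Minimum is 0 (n=1); inf = 0 (attained).
- 3 - 3/n -> 3 from below; sup = 3, not attained.
Conclusion: sup(S) = 3, not attained in S.

3


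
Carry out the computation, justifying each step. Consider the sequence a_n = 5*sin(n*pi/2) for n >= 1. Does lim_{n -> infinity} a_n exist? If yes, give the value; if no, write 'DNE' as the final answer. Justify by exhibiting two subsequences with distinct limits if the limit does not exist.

Examine the behaviour of a_n along subsequences.
a_{4k+1} = 5*sin(pi/2 + 2k*pi) = 5 -> 5. a_{4k+3} = 5*sin(3pi/2 + 2k*pi) = -5 -> -5.
Since these two subsequential limits are 5 and -5, distinct, the full sequence cannot converge (a convergent sequence has all subsequences tending to the same limit). So lim a_n does not exist.

DNE


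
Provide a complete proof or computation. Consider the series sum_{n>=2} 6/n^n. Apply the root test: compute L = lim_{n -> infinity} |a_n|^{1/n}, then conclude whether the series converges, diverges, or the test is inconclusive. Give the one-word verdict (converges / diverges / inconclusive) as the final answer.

Let a_n denote the general term. Form |a_n|^(1/n) and simplify:
|a_n|^(1/n) = 6^(1/n)/n
Take the limit as n -> infinity: L = 0.
Since L = 0 < 1, the root test implies convergence.

converges


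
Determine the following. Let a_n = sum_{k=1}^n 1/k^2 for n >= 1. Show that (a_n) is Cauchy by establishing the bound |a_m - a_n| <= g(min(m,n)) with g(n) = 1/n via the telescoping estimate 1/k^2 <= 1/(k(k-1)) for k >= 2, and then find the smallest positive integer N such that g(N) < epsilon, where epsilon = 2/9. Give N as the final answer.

For m > n >= 1: |a_m - a_n| = sum_{k=n+1}^m 1/k^2.
Use 1/k^2 <= 1/(k(k-1)) = 1/(k-1) - 1/k for k >= 2:
sum_{k=n+1}^m 1/k^2 <= sum_{k=n+1}^m (1/(k-1) - 1/k) = 1/n - 1/m <= 1/n.
By symmetry the same bound holds with n,m swapped, so |a_m - a_n| <= 1/min(m,n) = g(min(m,n)). Since g(n) -> 0, (a_n) is Cauchy.
Now solve g(N) < 2/9: 1/N < 2/9 <=> N > 1/(2/9) = 9/2.
The smallest integer strictly greater than 9/2 is N = 5.
Check: g(5) = 1/5 < 2/9; g(4) = 1/4 >= 2/9. So N = 5.

5


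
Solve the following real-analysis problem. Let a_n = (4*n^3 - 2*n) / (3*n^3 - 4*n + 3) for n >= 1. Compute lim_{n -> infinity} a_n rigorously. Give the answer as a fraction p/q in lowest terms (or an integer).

Divide numerator and denominator by n^3, the highest power:
numerator / n^3 = 4 - 2/n^2
denominator / n^3 = 3 - 4/n^2 + 3/n^3
As n -> infinity, all terms of the form c/n^k (k >= 1) tend to 0.
So numerator / n^3 -> 4 and denominator / n^3 -> 3.
Therefore lim a_n = 4/3.

4/3


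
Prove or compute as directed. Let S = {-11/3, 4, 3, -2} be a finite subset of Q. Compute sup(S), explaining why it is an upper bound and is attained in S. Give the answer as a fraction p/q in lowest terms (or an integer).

S is finite, so sup(S) = max(S).
Sorted decreasing:
4, 3, -2, -11/3
The extremum is 4.
For every x in S, x <= 4. And 4 is in S, so it is attained.
Therefore sup(S) = 4.

4


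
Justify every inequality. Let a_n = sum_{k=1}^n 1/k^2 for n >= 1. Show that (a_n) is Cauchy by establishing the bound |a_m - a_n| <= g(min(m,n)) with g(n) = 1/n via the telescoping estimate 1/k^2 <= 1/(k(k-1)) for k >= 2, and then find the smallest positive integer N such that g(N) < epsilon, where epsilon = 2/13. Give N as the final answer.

For m > n >= 1: |a_m - a_n| = sum_{k=n+1}^m 1/k^2.
Use 1/k^2 <= 1/(k(k-1)) = 1/(k-1) - 1/k for k >= 2:
sum_{k=n+1}^m 1/k^2 <= sum_{k=n+1}^m (1/(k-1) - 1/k) = 1/n - 1/m <= 1/n.
By symmetry the same bound holds with n,m swapped, so |a_m - a_n| <= 1/min(m,n) = g(min(m,n)). Since g(n) -> 0, (a_n) is Cauchy.
Now solve g(N) < 2/13: 1/N < 2/13 <=> N > 1/(2/13) = 13/2.
The smallest integer strictly greater than 13/2 is N = 7.
Check: g(7) = 1/7 < 2/13; g(6) = 1/6 >= 2/13. So N = 7.

7


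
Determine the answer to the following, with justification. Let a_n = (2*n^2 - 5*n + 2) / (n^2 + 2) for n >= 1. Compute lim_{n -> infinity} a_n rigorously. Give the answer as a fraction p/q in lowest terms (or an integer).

Divide numerator and denominator by n^2, the highest power:
numerator / n^2 = 2 - 5/n + 2/n^2
denominator / n^2 = 1 + 2/n^2
As n -> infinity, all terms of the form c/n^k (k >= 1) tend to 0.
So numerator / n^2 -> 2 and denominator / n^2 -> 1.
Therefore lim a_n = 2.

2


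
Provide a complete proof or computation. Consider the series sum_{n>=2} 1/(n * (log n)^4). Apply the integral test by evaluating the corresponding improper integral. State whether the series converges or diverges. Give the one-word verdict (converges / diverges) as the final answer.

Let f(x) = 1/(x*log(x)^4). Then f is positive, continuous, and decreasing on [2, infinity), so the integral test applies.
Compute the improper integral int_{2}^infinity f(x) dx:
  antiderivative F(x) = -1/(3*log(x)^3).
  F(x) -> 0 as x -> infinity.  int = 0 - F(2) = 1/(3*log(2)^3) < infinity. By the integral test, the series converges.

converges


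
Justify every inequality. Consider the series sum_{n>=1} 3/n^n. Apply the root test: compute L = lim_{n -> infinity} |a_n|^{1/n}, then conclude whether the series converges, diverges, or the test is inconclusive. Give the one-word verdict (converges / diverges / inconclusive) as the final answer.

Let a_n denote the general term. Form |a_n|^(1/n) and simplify:
|a_n|^(1/n) = 3^(1/n)/n
Take the limit as n -> infinity: L = 0.
Since L = 0 < 1, the root test implies convergence.

converges


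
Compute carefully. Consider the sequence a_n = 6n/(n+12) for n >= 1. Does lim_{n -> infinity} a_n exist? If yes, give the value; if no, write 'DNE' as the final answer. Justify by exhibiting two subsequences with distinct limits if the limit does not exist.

Examine the behaviour of a_n along subsequences.
Even-n subsequence a_{2k} = 6(2k)/(2k+12) -> 6. Odd-n subsequence a_{2k+1} = 6(2k+1)/(2k+13) -> 6. Both tend to 6, which suggests the limit is 6; verify directly.
|a_n - 6| = |6n - 6(n+12)| / (n+12) = 72/(n+12) < 72/n for every n >= 1.
Given epsilon > 0, choose a positive integer N > 72/epsilon. Then for all n >= N, |a_n - 6| < 72/n <= 72/N < epsilon.
So by the definition of the limit, lim a_n exists and equals 6.

6


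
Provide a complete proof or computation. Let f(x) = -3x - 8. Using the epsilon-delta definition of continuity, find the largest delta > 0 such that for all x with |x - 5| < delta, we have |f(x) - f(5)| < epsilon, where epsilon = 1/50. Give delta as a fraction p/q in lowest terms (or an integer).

We compute f(5) = -3*(5) - 8 = -23.
|f(x) - f(5)| = |-3x - 8 - (-23)| = |-3(x - 5)| = 3|x - 5|.
We need 3|x - 5| < 1/50, i.e. |x - 5| < 1/50 / 3 = 1/150.
So any delta <= 1/150 works. Conversely, if delta > 1/150, then x = 5 + 1/150 satisfies |x - 5| = 1/150 < delta but |f(x) - f(5)| = 3 * 1/150 = 1/50, which is not < 1/50; so no larger delta works.
Hence the largest such delta is 1/150.

1/150


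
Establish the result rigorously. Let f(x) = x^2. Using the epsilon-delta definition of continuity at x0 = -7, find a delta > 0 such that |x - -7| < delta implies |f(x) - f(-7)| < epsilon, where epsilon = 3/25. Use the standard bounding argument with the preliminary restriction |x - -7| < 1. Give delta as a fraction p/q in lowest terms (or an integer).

Factor: |x^2 - (-7)^2| = |x - -7| * |x + -7|.
Impose |x - -7| < 1 first. Then |x + -7| = |(x - -7) + 2*(-7)| <= |x - -7| + 2*|-7| < 1 + 14 = 15.
So |x^2 - (-7)^2| < delta * 15.
We need delta * 15 <= 3/25, i.e. delta <= 3/25/15 = 1/125.
Since 1/125 < 1, this is tighter than 1; take delta = 1/125.
So delta = 1/125 works.

1/125


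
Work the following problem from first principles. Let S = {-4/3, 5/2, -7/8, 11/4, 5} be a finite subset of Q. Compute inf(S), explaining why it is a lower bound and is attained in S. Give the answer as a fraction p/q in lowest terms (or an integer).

S is finite, so inf(S) = min(S).
Sorted increasing:
-4/3, -7/8, 5/2, 11/4, 5
The extremum is -4/3.
For every x in S, x >= -4/3. And -4/3 is in S, so it is attained.
Therefore inf(S) = -4/3.

-4/3


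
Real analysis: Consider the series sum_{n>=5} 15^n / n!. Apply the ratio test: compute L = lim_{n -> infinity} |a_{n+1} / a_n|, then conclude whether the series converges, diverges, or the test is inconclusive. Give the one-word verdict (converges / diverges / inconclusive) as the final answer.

Let a_n denote the general term. Form the ratio a_{n+1}/a_n and simplify:
a_{n+1}/a_n = 15/(n + 1)
Take the limit as n -> infinity: L = 0.
Since L = 0 < 1, the ratio test implies the series converges.

converges


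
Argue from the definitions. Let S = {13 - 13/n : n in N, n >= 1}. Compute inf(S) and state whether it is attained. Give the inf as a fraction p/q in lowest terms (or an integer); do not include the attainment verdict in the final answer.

Analysis:
- Values: 0, 13/2, 26/3, 39/4, ... strictly increasing.
- Minimum is 0 (n=1); inf = 0 (attained).
- 13 - 13/n -> 13 from below; sup = 13, not attained.
Conclusion: inf(S) = 0, attained in S.

0


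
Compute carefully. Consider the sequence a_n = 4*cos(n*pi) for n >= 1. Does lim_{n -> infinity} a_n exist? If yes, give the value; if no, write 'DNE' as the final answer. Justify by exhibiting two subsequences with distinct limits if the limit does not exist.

Examine the behaviour of a_n along subsequences.
cos(n*pi) = (-1)^n, so a_n = 4*(-1)^n. a_{2k} = 4 -> 4. a_{2k+1} = -4 -> -4.
Since these two subsequential limits are 4 and -4, distinct, the full sequence cannot converge (a convergent sequence has all subsequences tending to the same limit). So lim a_n does not exist.

DNE


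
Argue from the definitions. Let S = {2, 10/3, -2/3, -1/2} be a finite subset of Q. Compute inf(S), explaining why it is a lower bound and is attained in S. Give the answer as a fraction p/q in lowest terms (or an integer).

S is finite, so inf(S) = min(S).
Sorted increasing:
-2/3, -1/2, 2, 10/3
The extremum is -2/3.
For every x in S, x >= -2/3. And -2/3 is in S, so it is attained.
Therefore inf(S) = -2/3.

-2/3


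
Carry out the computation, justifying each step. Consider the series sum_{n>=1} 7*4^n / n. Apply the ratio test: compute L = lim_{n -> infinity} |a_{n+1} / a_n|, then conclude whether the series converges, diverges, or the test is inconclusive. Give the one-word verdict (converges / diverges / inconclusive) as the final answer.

Let a_n denote the general term. Form the ratio a_{n+1}/a_n and simplify:
a_{n+1}/a_n = 4*n/(n + 1)
Take the limit as n -> infinity: L = 4.
Since L = 4 > 1 (or L = infinity), the ratio test implies the series diverges.

diverges


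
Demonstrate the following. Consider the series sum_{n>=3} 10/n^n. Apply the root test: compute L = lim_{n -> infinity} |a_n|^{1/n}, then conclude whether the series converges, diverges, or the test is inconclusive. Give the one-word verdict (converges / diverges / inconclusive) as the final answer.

Let a_n denote the general term. Form |a_n|^(1/n) and simplify:
|a_n|^(1/n) = 10^(1/n)/n
Take the limit as n -> infinity: L = 0.
Since L = 0 < 1, the root test implies convergence.

converges


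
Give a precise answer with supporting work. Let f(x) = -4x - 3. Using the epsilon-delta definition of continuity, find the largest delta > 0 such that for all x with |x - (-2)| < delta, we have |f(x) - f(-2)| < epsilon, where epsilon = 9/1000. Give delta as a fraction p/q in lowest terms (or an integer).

We compute f(-2) = -4*(-2) - 3 = 5.
|f(x) - f(-2)| = |-4x - 3 - (5)| = |-4(x - (-2))| = 4|x - (-2)|.
We need 4|x - (-2)| < 9/1000, i.e. |x - (-2)| < 9/1000 / 4 = 9/4000.
So any delta <= 9/4000 works. Conversely, if delta > 9/4000, then x = -2 + 9/4000 satisfies |x - (-2)| = 9/4000 < delta but |f(x) - f(-2)| = 4 * 9/4000 = 9/1000, which is not < 9/1000; so no larger delta works.
Hence the largest such delta is 9/4000.

9/4000


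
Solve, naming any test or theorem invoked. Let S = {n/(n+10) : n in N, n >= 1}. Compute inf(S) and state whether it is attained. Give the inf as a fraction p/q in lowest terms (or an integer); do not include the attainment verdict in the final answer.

Analysis:
- Values: 1/11, 1/6, 3/13, 2/7, ... strictly increasing.
- Minimum is 1/11 (n=1); inf = 1/11 (attained).
- n/(n+10) = 1 - 10/(n+10) -> 1 from below as n -> infinity, and never equals 1.
- So sup = 1 (not attained).
Conclusion: inf(S) = 1/11, attained in S.

1/11


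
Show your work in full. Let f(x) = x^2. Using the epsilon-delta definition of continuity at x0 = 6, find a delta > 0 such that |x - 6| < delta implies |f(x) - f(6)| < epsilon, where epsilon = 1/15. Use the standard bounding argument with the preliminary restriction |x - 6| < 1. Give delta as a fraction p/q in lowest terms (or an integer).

Factor: |x^2 - (6)^2| = |x - 6| * |x + 6|.
Impose |x - 6| < 1 first. Then |x + 6| = |(x - 6) + 2*(6)| <= |x - 6| + 2*|6| < 1 + 12 = 13.
So |x^2 - (6)^2| < delta * 13.
We need delta * 13 <= 1/15, i.e. delta <= 1/15/13 = 1/195.
Since 1/195 < 1, this is tighter than 1; take delta = 1/195.
So delta = 1/195 works.

1/195


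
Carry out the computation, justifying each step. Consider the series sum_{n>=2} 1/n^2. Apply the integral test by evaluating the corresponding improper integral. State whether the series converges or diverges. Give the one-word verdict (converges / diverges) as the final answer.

Let f(x) = x^(-2). Then f is positive, continuous, and decreasing on [2, infinity), so the integral test applies.
Compute the improper integral int_{2}^infinity f(x) dx:
  antiderivative F(x) = -1/x.
  As x -> infinity, F(x) -> 0 (since p = 2 > 1).
  So int = F(infinity) - F(2) = 0 - (-1/2) = 1/2.
  Finite, so by the integral test, the series converges.

converges


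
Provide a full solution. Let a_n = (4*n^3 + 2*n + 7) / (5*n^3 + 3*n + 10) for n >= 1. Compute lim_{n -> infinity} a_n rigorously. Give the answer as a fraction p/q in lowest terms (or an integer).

Divide numerator and denominator by n^3, the highest power:
numerator / n^3 = 4 + 2/n^2 + 7/n^3
denominator / n^3 = 5 + 3/n^2 + 10/n^3
As n -> infinity, all terms of the form c/n^k (k >= 1) tend to 0.
So numerator / n^3 -> 4 and denominator / n^3 -> 5.
Therefore lim a_n = 4/5.

4/5


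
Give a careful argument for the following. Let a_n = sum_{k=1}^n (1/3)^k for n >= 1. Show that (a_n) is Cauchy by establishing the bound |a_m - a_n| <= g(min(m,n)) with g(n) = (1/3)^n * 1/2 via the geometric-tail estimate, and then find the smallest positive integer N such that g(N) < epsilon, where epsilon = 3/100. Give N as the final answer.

For m > n >= 1: |a_m - a_n| = sum_{k=n+1}^m (1/3)^k < sum_{k=n+1}^infinity (1/3)^k = (1/3)^(n+1) / (1 - 1/3) = (1/3)^n * (1/3) * (3/2) = (1/3)^n * 1/2.
So g(n) = (1/3)^n / 2. Since g(n) -> 0, (a_n) is Cauchy.
Now solve g(N) < 3/100: (1/3)^N / 2 < 3/100 <=> 3^N > 1 / (2 * 3/100) = 50/3.
Check powers of 3: 3^2 = 9 <= 50/3, 3^3 = 27 > 50/3.
So the smallest such N is 3. Check: g(3) = 1/(2 * 27) = 1/54 < 3/100.

3


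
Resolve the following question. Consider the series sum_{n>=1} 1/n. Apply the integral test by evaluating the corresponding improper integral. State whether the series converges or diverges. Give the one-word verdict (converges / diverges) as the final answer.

Let f(x) = 1/x. Then f is positive, continuous, and decreasing on [1, infinity), so the integral test applies.
Compute the improper integral int_{1}^infinity f(x) dx:
  antiderivative F(x) = log(x).
  As x -> infinity, log(x) -> infinity.
  So int = infinity - log(1) = infinity. By the integral test, the series diverges.

diverges


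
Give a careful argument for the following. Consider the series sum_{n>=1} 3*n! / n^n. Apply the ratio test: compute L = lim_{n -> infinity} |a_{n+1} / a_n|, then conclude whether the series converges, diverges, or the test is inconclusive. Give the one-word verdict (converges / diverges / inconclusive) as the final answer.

Let a_n denote the general term. Form the ratio a_{n+1}/a_n and simplify:
a_{n+1}/a_n = (n/(n + 1))^n
Take the limit as n -> infinity: L = exp(-1).
Since L = exp(-1) < 1, the ratio test implies the series converges.

converges


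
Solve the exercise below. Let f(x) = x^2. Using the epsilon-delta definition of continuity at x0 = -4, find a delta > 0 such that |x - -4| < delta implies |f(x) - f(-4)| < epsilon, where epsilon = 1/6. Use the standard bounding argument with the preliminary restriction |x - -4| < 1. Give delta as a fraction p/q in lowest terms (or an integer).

Factor: |x^2 - (-4)^2| = |x - -4| * |x + -4|.
Impose |x - -4| < 1 first. Then |x + -4| = |(x - -4) + 2*(-4)| <= |x - -4| + 2*|-4| < 1 + 8 = 9.
So |x^2 - (-4)^2| < delta * 9.
We need delta * 9 <= 1/6, i.e. delta <= 1/6/9 = 1/54.
Since 1/54 < 1, this is tighter than 1; take delta = 1/54.
So delta = 1/54 works.

1/54


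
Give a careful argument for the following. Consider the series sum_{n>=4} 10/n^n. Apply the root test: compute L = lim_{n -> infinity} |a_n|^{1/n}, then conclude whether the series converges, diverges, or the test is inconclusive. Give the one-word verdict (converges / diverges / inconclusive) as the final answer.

Let a_n denote the general term. Form |a_n|^(1/n) and simplify:
|a_n|^(1/n) = 10^(1/n)/n
Take the limit as n -> infinity: L = 0.
Since L = 0 < 1, the root test implies convergence.

converges


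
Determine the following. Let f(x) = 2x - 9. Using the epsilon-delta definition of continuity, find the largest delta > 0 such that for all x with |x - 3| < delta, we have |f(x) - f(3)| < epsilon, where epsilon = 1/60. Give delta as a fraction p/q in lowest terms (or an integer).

We compute f(3) = 2*(3) - 9 = -3.
|f(x) - f(3)| = |2x - 9 - (-3)| = |2(x - 3)| = 2|x - 3|.
We need 2|x - 3| < 1/60, i.e. |x - 3| < 1/60 / 2 = 1/120.
So any delta <= 1/120 works. Conversely, if delta > 1/120, then x = 3 + 1/120 satisfies |x - 3| = 1/120 < delta but |f(x) - f(3)| = 2 * 1/120 = 1/60, which is not < 1/60; so no larger delta works.
Hence the largest such delta is 1/120.

1/120


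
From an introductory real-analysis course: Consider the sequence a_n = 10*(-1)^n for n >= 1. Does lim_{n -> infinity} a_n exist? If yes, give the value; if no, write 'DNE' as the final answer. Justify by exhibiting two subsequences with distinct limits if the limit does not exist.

Examine the behaviour of a_n along subsequences.
Even-n subsequence a_{2k} = 10 -> 10. Odd-n subsequence a_{2k+1} = -10 -> -10.
Since these two subsequential limits are 10 and -10, distinct, the full sequence cannot converge (a convergent sequence has all subsequences tending to the same limit). So lim a_n does not exist.

DNE


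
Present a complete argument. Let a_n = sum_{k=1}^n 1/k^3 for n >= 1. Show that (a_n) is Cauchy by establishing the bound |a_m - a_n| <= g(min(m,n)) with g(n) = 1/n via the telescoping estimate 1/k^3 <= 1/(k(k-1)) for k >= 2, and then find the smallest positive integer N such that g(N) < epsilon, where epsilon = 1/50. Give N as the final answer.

For m > n >= 1: |a_m - a_n| = sum_{k=n+1}^m 1/k^3.
Use 1/k^3 <= 1/(k(k-1)) = 1/(k-1) - 1/k for k >= 2 (which holds since k^3 >= k^2 >= k(k-1) for k >= 2):
sum_{k=n+1}^m 1/k^3 <= sum_{k=n+1}^m (1/(k-1) - 1/k) = 1/n - 1/m <= 1/n.
By symmetry the same bound holds with n,m swapped, so |a_m - a_n| <= 1/min(m,n) = g(min(m,n)). Since g(n) -> 0, (a_n) is Cauchy.
Now solve g(N) < 1/50: 1/N < 1/50 <=> N > 1/(1/50) = 50.
The smallest integer strictly greater than 50 is N = 51.
Check: g(51) = 1/51 < 1/50; g(50) = 1/50 >= 1/50. So N = 51.

51


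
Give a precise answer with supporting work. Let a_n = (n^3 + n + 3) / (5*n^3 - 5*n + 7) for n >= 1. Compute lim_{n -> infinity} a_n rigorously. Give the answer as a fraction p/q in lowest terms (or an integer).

Divide numerator and denominator by n^3, the highest power:
numerator / n^3 = 1 + n^(-2) + 3/n^3
denominator / n^3 = 5 - 5/n^2 + 7/n^3
As n -> infinity, all terms of the form c/n^k (k >= 1) tend to 0.
So numerator / n^3 -> 1 and denominator / n^3 -> 5.
Therefore lim a_n = 1/5.

1/5


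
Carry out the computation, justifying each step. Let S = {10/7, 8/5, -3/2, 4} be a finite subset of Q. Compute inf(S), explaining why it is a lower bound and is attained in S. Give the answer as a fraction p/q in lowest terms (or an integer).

S is finite, so inf(S) = min(S).
Sorted increasing:
-3/2, 10/7, 8/5, 4
The extremum is -3/2.
For every x in S, x >= -3/2. And -3/2 is in S, so it is attained.
Therefore inf(S) = -3/2.

-3/2


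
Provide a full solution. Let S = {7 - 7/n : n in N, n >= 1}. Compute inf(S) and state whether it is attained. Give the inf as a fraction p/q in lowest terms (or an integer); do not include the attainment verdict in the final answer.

Analysis:
- Values: 0, 7/2, 14/3, 21/4, ... strictly increasing.
- Minimum is 0 (n=1); inf = 0 (attained).
- 7 - 7/n -> 7 from below; sup = 7, not attained.
Conclusion: inf(S) = 0, attained in S.

0


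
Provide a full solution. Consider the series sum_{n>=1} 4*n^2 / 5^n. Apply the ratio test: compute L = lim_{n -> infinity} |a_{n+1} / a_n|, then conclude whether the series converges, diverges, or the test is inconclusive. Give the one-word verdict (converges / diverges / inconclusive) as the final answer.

Let a_n denote the general term. Form the ratio a_{n+1}/a_n and simplify:
a_{n+1}/a_n = (n + 1)^2/(5*n^2)
Take the limit as n -> infinity: L = 1/5.
Since L = 1/5 < 1, the ratio test implies the series converges.

converges


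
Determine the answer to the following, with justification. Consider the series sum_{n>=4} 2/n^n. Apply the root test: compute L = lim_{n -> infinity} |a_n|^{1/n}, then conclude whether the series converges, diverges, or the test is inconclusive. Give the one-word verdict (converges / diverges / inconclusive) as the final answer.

Let a_n denote the general term. Form |a_n|^(1/n) and simplify:
|a_n|^(1/n) = 2^(1/n)/n
Take the limit as n -> infinity: L = 0.
Since L = 0 < 1, the root test implies convergence.

converges


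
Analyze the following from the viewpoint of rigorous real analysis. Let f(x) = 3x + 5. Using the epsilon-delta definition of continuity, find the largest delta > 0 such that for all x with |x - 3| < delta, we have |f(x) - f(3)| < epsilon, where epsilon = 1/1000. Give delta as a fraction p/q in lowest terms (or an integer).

We compute f(3) = 3*(3) + 5 = 14.
|f(x) - f(3)| = |3x + 5 - (14)| = |3(x - 3)| = 3|x - 3|.
We need 3|x - 3| < 1/1000, i.e. |x - 3| < 1/1000 / 3 = 1/3000.
So any delta <= 1/3000 works. Conversely, if delta > 1/3000, then x = 3 + 1/3000 satisfies |x - 3| = 1/3000 < delta but |f(x) - f(3)| = 3 * 1/3000 = 1/1000, which is not < 1/1000; so no larger delta works.
Hence the largest such delta is 1/3000.

1/3000


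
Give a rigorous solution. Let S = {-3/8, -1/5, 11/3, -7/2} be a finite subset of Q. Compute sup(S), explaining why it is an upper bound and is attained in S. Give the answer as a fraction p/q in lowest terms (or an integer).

S is finite, so sup(S) = max(S).
Sorted decreasing:
11/3, -1/5, -3/8, -7/2
The extremum is 11/3.
For every x in S, x <= 11/3. And 11/3 is in S, so it is attained.
Therefore sup(S) = 11/3.

11/3


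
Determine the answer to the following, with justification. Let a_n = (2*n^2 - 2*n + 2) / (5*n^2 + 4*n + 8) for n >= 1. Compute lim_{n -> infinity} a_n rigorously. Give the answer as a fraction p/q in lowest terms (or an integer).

Divide numerator and denominator by n^2, the highest power:
numerator / n^2 = 2 - 2/n + 2/n^2
denominator / n^2 = 5 + 4/n + 8/n^2
As n -> infinity, all terms of the form c/n^k (k >= 1) tend to 0.
So numerator / n^2 -> 2 and denominator / n^2 -> 5.
Therefore lim a_n = 2/5.

2/5


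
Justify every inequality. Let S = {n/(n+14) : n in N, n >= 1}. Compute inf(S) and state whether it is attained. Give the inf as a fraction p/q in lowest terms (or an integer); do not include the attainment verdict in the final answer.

Analysis:
- Values: 1/15, 1/8, 3/17, 2/9, ... strictly increasing.
- Minimum is 1/15 (n=1); inf = 1/15 (attained).
- n/(n+14) = 1 - 14/(n+14) -> 1 from below as n -> infinity, and never equals 1.
- So sup = 1 (not attained).
Conclusion: inf(S) = 1/15, attained in S.

1/15


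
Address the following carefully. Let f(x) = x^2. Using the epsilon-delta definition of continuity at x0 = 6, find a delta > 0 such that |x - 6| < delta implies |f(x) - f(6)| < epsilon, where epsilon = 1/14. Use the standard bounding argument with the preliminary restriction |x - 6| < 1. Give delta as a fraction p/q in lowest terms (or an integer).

Factor: |x^2 - (6)^2| = |x - 6| * |x + 6|.
Impose |x - 6| < 1 first. Then |x + 6| = |(x - 6) + 2*(6)| <= |x - 6| + 2*|6| < 1 + 12 = 13.
So |x^2 - (6)^2| < delta * 13.
We need delta * 13 <= 1/14, i.e. delta <= 1/14/13 = 1/182.
Since 1/182 < 1, this is tighter than 1; take delta = 1/182.
So delta = 1/182 works.

1/182


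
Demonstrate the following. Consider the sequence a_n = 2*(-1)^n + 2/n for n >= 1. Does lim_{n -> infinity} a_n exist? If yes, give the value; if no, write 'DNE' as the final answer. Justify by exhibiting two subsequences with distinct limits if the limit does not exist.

Examine the behaviour of a_n along subsequences.
a_{2k} = 2 + 2/(2k) -> 2. a_{2k+1} = -2 + 2/(2k+1) -> -2.
Since these two subsequential limits are 2 and -2, distinct, the full sequence cannot converge (a convergent sequence has all subsequences tending to the same limit). So lim a_n does not exist.

DNE


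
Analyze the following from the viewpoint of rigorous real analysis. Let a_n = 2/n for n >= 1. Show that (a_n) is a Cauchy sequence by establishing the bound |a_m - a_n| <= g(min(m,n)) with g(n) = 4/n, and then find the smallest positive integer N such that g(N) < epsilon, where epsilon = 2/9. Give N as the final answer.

For any m, n >= 1, by the triangle inequality:
|a_m - a_n| = |2/m - 2/n| <= 2*1/m + 2*1/n <= 4/min(m,n).
So g(n) = 4/n bounds the Cauchy difference. Since g(n) -> 0, (a_n) is Cauchy.
Now solve g(N) < 2/9: 4/N < 2/9 <=> N > 4 / (2/9) = 18.
The smallest integer strictly greater than 18 is N = 19.
Check: g(19) = 4/19 = 4/19 < 2/9; g(18) = 2/9 >= 2/9. So N = 19.

19


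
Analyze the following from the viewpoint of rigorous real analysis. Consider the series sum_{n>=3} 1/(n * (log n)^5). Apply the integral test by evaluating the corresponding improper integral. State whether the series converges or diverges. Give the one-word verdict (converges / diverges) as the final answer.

Let f(x) = 1/(x*log(x)^5). Then f is positive, continuous, and decreasing on [3, infinity), so the integral test applies.
Compute the improper integral int_{3}^infinity f(x) dx:
  antiderivative F(x) = -1/(4*log(x)^4).
  F(x) -> 0 as x -> infinity.  int = 0 - F(3) = 1/(4*log(3)^4) < infinity. By the integral test, the series converges.

converges


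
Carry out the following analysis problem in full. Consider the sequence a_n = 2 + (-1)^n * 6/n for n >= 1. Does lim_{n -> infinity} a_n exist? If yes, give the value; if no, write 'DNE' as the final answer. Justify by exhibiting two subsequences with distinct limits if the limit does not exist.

Examine the behaviour of a_n along subsequences.
Even-n subsequence a_{2k} = 2 + 6/(2k) -> 2. Odd-n subsequence a_{2k+1} = 2 - 6/(2k+1) -> 2. Both tend to 2, which suggests the limit is 2; verify directly.
|a_n - 2| = |(-1)^n * 6/n| = 6/n for every n >= 1.
Given epsilon > 0, choose a positive integer N > 6/epsilon. Then for all n >= N, |a_n - 2| = 6/n <= 6/N < epsilon.
So by the definition of the limit, lim a_n exists and equals 2.

2


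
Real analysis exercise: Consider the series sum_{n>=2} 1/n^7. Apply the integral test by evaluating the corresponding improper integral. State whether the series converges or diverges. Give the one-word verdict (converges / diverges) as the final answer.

Let f(x) = x^(-7). Then f is positive, continuous, and decreasing on [2, infinity), so the integral test applies.
Compute the improper integral int_{2}^infinity f(x) dx:
  antiderivative F(x) = -1/(6*x^6).
  As x -> infinity, F(x) -> 0 (since p = 7 > 1).
  So int = F(infinity) - F(2) = 0 - (-1/384) = 1/384.
  Finite, so by the integral test, the series converges.

converges


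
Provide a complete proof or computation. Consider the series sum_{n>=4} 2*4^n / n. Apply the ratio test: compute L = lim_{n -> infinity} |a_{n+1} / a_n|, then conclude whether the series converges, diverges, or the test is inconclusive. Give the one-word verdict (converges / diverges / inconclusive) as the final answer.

Let a_n denote the general term. Form the ratio a_{n+1}/a_n and simplify:
a_{n+1}/a_n = 4*n/(n + 1)
Take the limit as n -> infinity: L = 4.
Since L = 4 > 1 (or L = infinity), the ratio test implies the series diverges.

diverges


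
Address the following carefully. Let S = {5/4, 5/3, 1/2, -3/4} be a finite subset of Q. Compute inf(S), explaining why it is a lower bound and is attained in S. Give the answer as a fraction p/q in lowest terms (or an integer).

S is finite, so inf(S) = min(S).
Sorted increasing:
-3/4, 1/2, 5/4, 5/3
The extremum is -3/4.
For every x in S, x >= -3/4. And -3/4 is in S, so it is attained.
Therefore inf(S) = -3/4.

-3/4


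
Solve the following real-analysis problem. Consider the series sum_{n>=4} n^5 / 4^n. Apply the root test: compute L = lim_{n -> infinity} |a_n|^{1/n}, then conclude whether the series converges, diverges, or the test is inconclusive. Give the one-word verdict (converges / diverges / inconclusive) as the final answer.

Let a_n denote the general term. Form |a_n|^(1/n) and simplify:
|a_n|^(1/n) = n^(5/n)/4
Take the limit as n -> infinity: L = 1/4.
Since L = 1/4 < 1, the root test implies convergence.

converges


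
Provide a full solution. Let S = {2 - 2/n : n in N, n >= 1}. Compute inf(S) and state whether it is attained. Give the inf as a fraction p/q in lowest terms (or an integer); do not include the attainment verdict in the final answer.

Analysis:
- Values: 0, 1, 4/3, 3/2, ... strictly increasing.
- Minimum is 0 (n=1); inf = 0 (attained).
- 2 - 2/n -> 2 from below; sup = 2, not attained.
Conclusion: inf(S) = 0, attained in S.

0


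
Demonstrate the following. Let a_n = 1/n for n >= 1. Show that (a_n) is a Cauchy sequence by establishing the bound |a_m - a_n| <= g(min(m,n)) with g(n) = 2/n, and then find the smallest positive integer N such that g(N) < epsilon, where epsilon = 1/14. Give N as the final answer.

For any m, n >= 1, by the triangle inequality:
|a_m - a_n| = |1/m - 1/n| <= 1/m + 1/n <= 2/min(m,n).
So g(n) = 2/n bounds the Cauchy difference. Since g(n) -> 0, (a_n) is Cauchy.
Now solve g(N) < 1/14: 2/N < 1/14 <=> N > 2 / (1/14) = 28.
The smallest integer strictly greater than 28 is N = 29.
Check: g(29) = 2/29 = 2/29 < 1/14; g(28) = 1/14 >= 1/14. So N = 29.

29


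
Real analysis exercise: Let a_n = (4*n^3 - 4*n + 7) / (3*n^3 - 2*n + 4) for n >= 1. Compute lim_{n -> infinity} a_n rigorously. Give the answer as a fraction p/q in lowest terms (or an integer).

Divide numerator and denominator by n^3, the highest power:
numerator / n^3 = 4 - 4/n^2 + 7/n^3
denominator / n^3 = 3 - 2/n^2 + 4/n^3
As n -> infinity, all terms of the form c/n^k (k >= 1) tend to 0.
So numerator / n^3 -> 4 and denominator / n^3 -> 3.
Therefore lim a_n = 4/3.

4/3


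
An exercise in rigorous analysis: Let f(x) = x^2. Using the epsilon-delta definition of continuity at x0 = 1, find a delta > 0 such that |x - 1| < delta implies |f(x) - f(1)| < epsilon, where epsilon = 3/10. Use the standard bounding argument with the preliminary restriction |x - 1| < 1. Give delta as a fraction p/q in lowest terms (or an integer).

Factor: |x^2 - (1)^2| = |x - 1| * |x + 1|.
Impose |x - 1| < 1 first. Then |x + 1| = |(x - 1) + 2*(1)| <= |x - 1| + 2*|1| < 1 + 2 = 3.
So |x^2 - (1)^2| < delta * 3.
We need delta * 3 <= 3/10, i.e. delta <= 3/10/3 = 1/10.
Since 1/10 < 1, this is tighter than 1; take delta = 1/10.
So delta = 1/10 works.

1/10


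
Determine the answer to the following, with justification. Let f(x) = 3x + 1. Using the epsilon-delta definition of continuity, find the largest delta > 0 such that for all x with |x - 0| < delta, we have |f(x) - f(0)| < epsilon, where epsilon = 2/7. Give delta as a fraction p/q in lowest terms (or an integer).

We compute f(0) = 3*(0) + 1 = 1.
|f(x) - f(0)| = |3x + 1 - (1)| = |3(x - 0)| = 3|x - 0|.
We need 3|x - 0| < 2/7, i.e. |x - 0| < 2/7 / 3 = 2/21.
So any delta <= 2/21 works. Conversely, if delta > 2/21, then x = 0 + 2/21 satisfies |x - 0| = 2/21 < delta but |f(x) - f(0)| = 3 * 2/21 = 2/7, which is not < 2/7; so no larger delta works.
Hence the largest such delta is 2/21.

2/21


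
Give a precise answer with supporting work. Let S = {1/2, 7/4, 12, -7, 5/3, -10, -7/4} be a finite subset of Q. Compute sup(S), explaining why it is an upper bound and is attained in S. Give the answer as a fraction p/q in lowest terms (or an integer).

S is finite, so sup(S) = max(S).
Sorted decreasing:
12, 7/4, 5/3, 1/2, -7/4, -7, -10
The extremum is 12.
For every x in S, x <= 12. And 12 is in S, so it is attained.
Therefore sup(S) = 12.

12


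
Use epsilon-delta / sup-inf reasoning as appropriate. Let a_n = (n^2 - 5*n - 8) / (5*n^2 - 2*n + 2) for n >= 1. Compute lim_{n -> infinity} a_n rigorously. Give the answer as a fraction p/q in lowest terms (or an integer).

Divide numerator and denominator by n^2, the highest power:
numerator / n^2 = 1 - 5/n - 8/n^2
denominator / n^2 = 5 - 2/n + 2/n^2
As n -> infinity, all terms of the form c/n^k (k >= 1) tend to 0.
So numerator / n^2 -> 1 and denominator / n^2 -> 5.
Therefore lim a_n = 1/5.

1/5


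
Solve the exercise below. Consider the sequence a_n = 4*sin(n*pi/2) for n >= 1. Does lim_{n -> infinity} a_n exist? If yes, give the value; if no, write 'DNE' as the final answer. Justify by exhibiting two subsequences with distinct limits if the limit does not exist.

Examine the behaviour of a_n along subsequences.
a_{4k+1} = 4*sin(pi/2 + 2k*pi) = 4 -> 4. a_{4k+3} = 4*sin(3pi/2 + 2k*pi) = -4 -> -4.
Since these two subsequential limits are 4 and -4, distinct, the full sequence cannot converge (a convergent sequence has all subsequences tending to the same limit). So lim a_n does not exist.

DNE


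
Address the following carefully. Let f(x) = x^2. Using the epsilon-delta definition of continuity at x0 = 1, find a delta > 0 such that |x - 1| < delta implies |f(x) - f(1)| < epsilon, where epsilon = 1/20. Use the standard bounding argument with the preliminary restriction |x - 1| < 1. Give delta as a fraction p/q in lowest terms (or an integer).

Factor: |x^2 - (1)^2| = |x - 1| * |x + 1|.
Impose |x - 1| < 1 first. Then |x + 1| = |(x - 1) + 2*(1)| <= |x - 1| + 2*|1| < 1 + 2 = 3.
So |x^2 - (1)^2| < delta * 3.
We need delta * 3 <= 1/20, i.e. delta <= 1/20/3 = 1/60.
Since 1/60 < 1, this is tighter than 1; take delta = 1/60.
So delta = 1/60 works.

1/60
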